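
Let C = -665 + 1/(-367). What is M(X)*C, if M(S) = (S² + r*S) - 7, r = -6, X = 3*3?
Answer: -4881120/367 ≈ -13300.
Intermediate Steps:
X = 9
C = -244056/367 (C = -665 - 1/367 = -244056/367 ≈ -665.00)
M(S) = -7 + S² - 6*S (M(S) = (S² - 6*S) - 7 = -7 + S² - 6*S)
M(X)*C = (-7 + 9² - 6*9)*(-244056/367) = (-7 + 81 - 54)*(-244056/367) = 20*(-244056/367) = -4881120/367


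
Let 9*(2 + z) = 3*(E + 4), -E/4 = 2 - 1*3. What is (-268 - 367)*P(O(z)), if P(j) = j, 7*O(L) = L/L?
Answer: -635/7 ≈ -90.714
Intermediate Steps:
E = 4 (E = -4*(2 - 1*3) = -4*(2 - 3) = -4*(-1) = 4)
z = 2/3 (z = -2 + (3*(4 + 4))/9 = -2 + (3*8)/9 = -2 + (1/9)*24 = -2 + 8/3 = 2/3 ≈ 0.66667)
O(L) = 1/7 (O(L) = (L/L)/7 = (1/7)*1 = 1/7)
(-268 - 367)*P(O(z)) = (-268 - 367)*(1/7) = -635*1/7 = -635/7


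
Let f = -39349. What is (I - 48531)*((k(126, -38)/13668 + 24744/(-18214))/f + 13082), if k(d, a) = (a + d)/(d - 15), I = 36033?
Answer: -7407478601230053328952/45306001944147 ≈ -1.6350e+8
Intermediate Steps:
k(d, a) = (a + d)/(-15 + d)
(I - 48531)*((k(126, -38)/13668 + 24744/(-18214))/f + 13082) = (36033 - 48531)*((((-38 + 126)/(-15 + 126))/13668 + 24744/(-18214))/(-39349) + 13082) = -12498*(((88/111)*(1/13668) + 24744*(-1/18214))*(-1/39349) + 13082) = -12498*((((1/111)*88)*(1/13668) - 12372/9107)*(-1/39349) + 13082) = -12498*(((88/111)*(1/13668) - 12372/9107)*(-1/39349) + 13082) = -12498*((22/379287 - 12372/9107)*(-1/39349) + 13082) = -12498*(-4692338410/3454166709*(-1/39349) + 13082) = -12498*(4692338410/135918005832441 + 13082) = -12498*1778079356992331572/135918005832441 = -7407478601230053328952/45306001944147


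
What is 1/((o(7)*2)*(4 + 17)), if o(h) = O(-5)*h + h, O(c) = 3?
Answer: 1/1176 ≈ 0.00085034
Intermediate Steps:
o(h) = 4*h (o(h) = 3*h + h = 4*h)
1/((o(7)*2)*(4 + 17)) = 1/(((4*7)*2)*(4 + 17)) = 1/((28*2)*21) = 1/(56*21) = 1/1176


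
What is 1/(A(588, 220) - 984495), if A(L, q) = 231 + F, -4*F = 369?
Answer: -4/3937425 ≈ -1.0159e-6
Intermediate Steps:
F = -369/4 (F = -¼*369 = -369/4 ≈ -92.250)
A(L, q) = 555/4 (A(L, q) = 231 - 369/4 = 555/4)
1/(A(588, 220) - 984495) = 1/(555/4 - 984495) = 1/(-3937425/4) = -4/3937425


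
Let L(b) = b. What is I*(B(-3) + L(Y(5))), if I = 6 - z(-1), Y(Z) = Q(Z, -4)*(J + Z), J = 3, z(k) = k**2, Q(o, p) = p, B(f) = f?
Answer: -175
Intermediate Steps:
Y(Z) = -12 - 4*Z (Y(Z) = -4*(3 + Z) = -12 - 4*Z)
I = 5 (I = 6 - 1*(-1)**2 = 6 - 1*1 = 6 - 1 = 5)
I*(B(-3) + L(Y(5))) = 5*(-3 + (-12 - 4*5)) = 5*(-3 + (-12 - 20)) = 5*(-3 - 32) = 5*(-35) = -175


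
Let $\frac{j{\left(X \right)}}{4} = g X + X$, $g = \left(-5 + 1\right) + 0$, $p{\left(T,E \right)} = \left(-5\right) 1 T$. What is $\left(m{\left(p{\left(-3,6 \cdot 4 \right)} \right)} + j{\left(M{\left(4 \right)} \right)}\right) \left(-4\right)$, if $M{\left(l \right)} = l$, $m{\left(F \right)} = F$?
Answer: $132$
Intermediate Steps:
$p{\left(T,E \right)} = - 5 T$
$g = -4$ ($g = -4 + 0 = -4$)
$j{\left(X \right)} = - 12 X$ ($j{\left(X \right)} = 4 \left(- 4 X + X\right) = 4 \left(- 3 X\right) = - 12 X$)
$\left(m{\left(p{\left(-3,6 \cdot 4 \right)} \right)} + j{\left(M{\left(4 \right)} \right)}\right) \left(-4\right) = \left(\left(-5\right) \left(-3\right) - 48\right) \left(-4\right) = \left(15 - 48\right) \left(-4\right) = \left(-33\right) \left(-4\right) = 132$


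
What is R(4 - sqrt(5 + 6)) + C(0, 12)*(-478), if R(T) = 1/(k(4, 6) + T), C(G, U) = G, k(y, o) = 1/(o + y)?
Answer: 410/581 + 100*sqrt(11)/581 ≈ 1.2765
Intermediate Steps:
R(T) = 1/(1/10 + T) (R(T) = 1/(1/(6 + 4) + T) = 1/(1/10 + T))
R(4 - sqrt(5 + 6)) + C(0, 12)*(-478) = 10/(1 + 10*(4 - sqrt(5 + 6))) + 0*(-478) = 10/(1 + 10*(4 - sqrt(11))) + 0 = 10/(1 + (40 - 10*sqrt(11))) + 0 = 10/(41 - 10*sqrt(11)) + 0 = 10/(41 - 10*sqrt(11))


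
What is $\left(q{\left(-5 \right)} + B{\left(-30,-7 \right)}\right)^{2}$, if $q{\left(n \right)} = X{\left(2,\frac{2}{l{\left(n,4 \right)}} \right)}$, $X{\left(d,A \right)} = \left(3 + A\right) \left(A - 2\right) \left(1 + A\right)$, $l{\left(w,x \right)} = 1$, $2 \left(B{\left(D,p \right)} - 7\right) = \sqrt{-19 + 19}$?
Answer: $49$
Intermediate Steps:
$B{\left(D,p \right)} = 7$ ($B{\left(D,p \right)} = 7 + \frac{\sqrt{-19 + 19}}{2} = 7 + \frac{\sqrt{0}}{2} = 7 + \frac{1}{2} \cdot 0 = 7 + 0 = 7$)
$X{\left(d,A \right)} = \left(1 + A\right) \left(-2 + A\right) \left(3 + A\right)$ ($X{\left(d,A \right)} = \left(3 + A\right) \left(-2 + A\right) \left(1 + A\right) = \left(-2 + A\right) \left(3 + A\right) \left(1 + A\right) = \left(1 + A\right) \left(-2 + A\right) \left(3 + A\right)$)
$q{\left(n \right)} = 0$ ($q{\left(n \right)} = -6 + \left(\frac{2}{1}\right)^{3} - 5 \cdot \frac{2}{1} + 2 \left(\frac{2}{1}\right)^{2} = -6 + \left(2 \cdot 1\right)^{3} - 5 \cdot 2 \cdot 1 + 2 \left(2 \cdot 1\right)^{2} = -6 + 2^{3} - 10 + 2 \cdot 2^{2} = -6 + 8 - 10 + 2 \cdot 4 = -6 + 8 - 10 + 8 = 0$)
$\left(q{\left(-5 \right)} + B{\left(-30,-7 \right)}\right)^{2} = \left(0 + 7\right)^{2} = 7^{2} = 49$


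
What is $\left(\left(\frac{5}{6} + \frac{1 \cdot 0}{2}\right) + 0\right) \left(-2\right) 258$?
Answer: $-430$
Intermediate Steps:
$\left(\left(\frac{5}{6} + \frac{1 \cdot 0}{2}\right) + 0\right) \left(-2\right) 258 = \left(\left(5 \cdot \frac{1}{6} + 0 \cdot \frac{1}{2}\right) + 0\right) \left(-2\right) 258 = \left(\left(\frac{5}{6} + 0\right) + 0\right) \left(-2\right) 258 = \left(\frac{5}{6} + 0\right) \left(-2\right) 258 = \frac{5}{6} \left(-2\right) 258 = \left(- \frac{5}{3}\right) 258 = -430$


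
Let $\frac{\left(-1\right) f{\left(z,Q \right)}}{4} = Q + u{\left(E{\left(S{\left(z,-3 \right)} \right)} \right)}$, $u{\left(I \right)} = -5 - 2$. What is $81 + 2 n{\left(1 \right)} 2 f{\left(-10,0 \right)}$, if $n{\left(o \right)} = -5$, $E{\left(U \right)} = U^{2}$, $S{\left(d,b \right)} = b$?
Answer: $-479$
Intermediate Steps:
$u{\left(I \right)} = -7$
$f{\left(z,Q \right)} = 28 - 4 Q$ ($f{\left(z,Q \right)} = - 4 \left(Q - 7\right) = - 4 \left(-7 + Q\right) = 28 - 4 Q$)
$81 + 2 n{\left(1 \right)} 2 f{\left(-10,0 \right)} = 81 + 2 \left(-5\right) 2 \left(28 - 0\right) = 81 + \left(-10\right) 2 \left(28 + 0\right) = 81 - 560 = -479$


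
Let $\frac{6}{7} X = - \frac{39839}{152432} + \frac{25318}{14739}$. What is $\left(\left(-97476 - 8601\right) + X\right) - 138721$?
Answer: $- \frac{471413730759277}{1925738784} \approx -2.448 \cdot 10^{5}$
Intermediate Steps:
$X = \frac{3272086355}{1925738784}$ ($X = \frac{7 \left(- \frac{39839}{152432} + \frac{25318}{14739}\right)}{6} = \frac{7}{6} \cdot \frac{3272086355}{2246695248} = \frac{3272086355}{1925738784} \approx 1.6991$)
$\left(\left(-97476 - 8601\right) + X\right) - 138721 = \left(\left(-97476 - 8601\right) + \frac{3272086355}{1925738784}\right) - 138721 = \left(-106077 + \frac{3272086355}{1925738784}\right) - 138721 = - \frac{204273320904013}{1925738784} - 138721 = - \frac{471413730759277}{1925738784}$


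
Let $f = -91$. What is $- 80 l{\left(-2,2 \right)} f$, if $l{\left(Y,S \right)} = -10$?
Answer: $-72800$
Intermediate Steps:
$- 80 l{\left(-2,2 \right)} f = \left(-80\right) \left(-10\right) \left(-91\right) = 800 \left(-91\right) = -72800$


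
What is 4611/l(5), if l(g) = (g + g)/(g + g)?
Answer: 4611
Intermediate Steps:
l(g) = 1 (l(g) = (2*g)/((2*g)) = (2*g)*(1/(2*g)) = 1)
4611/l(5) = 4611/1 = 4611*1 = 4611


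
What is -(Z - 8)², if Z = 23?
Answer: -225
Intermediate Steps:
-(Z - 8)² = -(23 - 8)² = -1*15² = -1*225 = -225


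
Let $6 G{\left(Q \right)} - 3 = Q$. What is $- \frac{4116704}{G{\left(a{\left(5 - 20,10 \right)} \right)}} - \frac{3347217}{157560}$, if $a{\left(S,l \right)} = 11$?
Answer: $- \frac{648635692413}{367640} \approx -1.7643 \cdot 10^{6}$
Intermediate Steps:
$G{\left(Q \right)} = \frac{1}{2} + \frac{Q}{6}$
$- \frac{4116704}{G{\left(a{\left(5 - 20,10 \right)} \right)}} - \frac{3347217}{157560} = - \frac{4116704}{\frac{1}{2} + \frac{1}{6} \cdot 11} - \frac{3347217}{157560} = - \frac{4116704}{\frac{1}{2} + \frac{11}{6}} - \frac{1115739}{52520} = - \frac{4116704}{\frac{7}{3}} - \frac{1115739}{52520} = \left(-4116704\right) \frac{3}{7} - \frac{1115739}{52520} = - \frac{12350112}{7} - \frac{1115739}{52520} = - \frac{648635692413}{367640}$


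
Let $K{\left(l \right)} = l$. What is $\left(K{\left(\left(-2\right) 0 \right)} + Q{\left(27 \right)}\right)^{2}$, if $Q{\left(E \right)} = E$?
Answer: $729$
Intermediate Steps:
$\left(K{\left(\left(-2\right) 0 \right)} + Q{\left(27 \right)}\right)^{2} = \left(\left(-2\right) 0 + 27\right)^{2} = \left(0 + 27\right)^{2} = 27^{2} = 729$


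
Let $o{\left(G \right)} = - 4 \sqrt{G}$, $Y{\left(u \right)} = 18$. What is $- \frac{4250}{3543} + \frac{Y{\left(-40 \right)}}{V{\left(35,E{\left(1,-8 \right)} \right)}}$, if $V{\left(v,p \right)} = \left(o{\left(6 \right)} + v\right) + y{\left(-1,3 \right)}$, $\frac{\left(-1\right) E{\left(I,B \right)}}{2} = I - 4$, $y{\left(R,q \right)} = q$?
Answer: $- \frac{826397}{1193991} + \frac{18 \sqrt{6}}{337} \approx -0.5613$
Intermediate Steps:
$E{\left(I,B \right)} = 8 - 2 I$ ($E{\left(I,B \right)} = - 2 \left(I - 4\right) = - 2 \left(-4 + I\right) = 8 - 2 I$)
$V{\left(v,p \right)} = 3 + v - 4 \sqrt{6}$ ($V{\left(v,p \right)} = \left(- 4 \sqrt{6} + v\right) + 3 = \left(v - 4 \sqrt{6}\right) + 3 = 3 + v - 4 \sqrt{6}$)
$- \frac{4250}{3543} + \frac{Y{\left(-40 \right)}}{V{\left(35,E{\left(1,-8 \right)} \right)}} = - \frac{4250}{3543} + \frac{18}{3 + 35 - 4 \sqrt{6}} = \left(-4250\right) \frac{1}{3543} + \frac{18}{38 - 4 \sqrt{6}} = - \frac{4250}{3543} + \frac{18}{38 - 4 \sqrt{6}}$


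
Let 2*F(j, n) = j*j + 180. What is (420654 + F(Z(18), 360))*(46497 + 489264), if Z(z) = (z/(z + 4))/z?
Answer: 218204843481873/968 ≈ 2.2542e+11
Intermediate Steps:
Z(z) = 1/(4 + z) (Z(z) = (z/(4 + z))/z = 1/(4 + z))
F(j, n) = 90 + j**2/2 (F(j, n) = (j*j + 180)/2 = (j**2 + 180)/2 = (180 + j**2)/2 = 90 + j**2/2)
(420654 + F(Z(18), 360))*(46497 + 489264) = (420654 + (90 + (1/(4 + 18))**2/2))*(46497 + 489264) = (420654 + (90 + (1/22)**2/2))*535761 = (420654 + (90 + (1/2)*(1/484)))*535761 = (420654 + (90 + 1/968))*535761 = (420654 + 87121/968)*535761 = (407280193/968)*535761 = 218204843481873/968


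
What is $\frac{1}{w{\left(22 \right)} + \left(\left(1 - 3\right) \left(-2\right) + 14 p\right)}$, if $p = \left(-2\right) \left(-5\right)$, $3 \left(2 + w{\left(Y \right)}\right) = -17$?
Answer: $\frac{3}{409} \approx 0.007335$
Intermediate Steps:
$w{\left(Y \right)} = - \frac{23}{3}$ ($w{\left(Y \right)} = -2 + \frac{1}{3} \left(-17\right) = -2 - \frac{17}{3} = - \frac{23}{3}$)
$p = 10$
$\frac{1}{w{\left(22 \right)} + \left(\left(1 - 3\right) \left(-2\right) + 14 p\right)} = \frac{1}{- \frac{23}{3} + \left(\left(1 - 3\right) \left(-2\right) + 14 \cdot 10\right)} = \frac{1}{- \frac{23}{3} + \left(\left(-2\right) \left(-2\right) + 140\right)} = \frac{1}{- \frac{23}{3} + \left(4 + 140\right)} = \frac{1}{- \frac{23}{3} + 144} = \frac{1}{\frac{409}{3}} = \frac{3}{409}$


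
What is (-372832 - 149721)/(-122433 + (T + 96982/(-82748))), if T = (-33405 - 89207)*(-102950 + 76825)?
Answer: -21620107822/132525724107567 ≈ -0.00016314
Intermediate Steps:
T = 3203238500 (T = -122612*(-26125) = 3203238500)
(-372832 - 149721)/(-122433 + (T + 96982/(-82748))) = (-372832 - 149721)/(-122433 + (3203238500 + 96982/(-82748))) = -522553/(-122433 + (3203238500 + 96982*(-1/82748))) = -522553/(-122433 + (3203238500 - 48491/41374)) = -522553/(-122433 + 132530789650509/41374) = -522553/132525724107567/41374 = -522553*41374/132525724107567 = -21620107822/132525724107567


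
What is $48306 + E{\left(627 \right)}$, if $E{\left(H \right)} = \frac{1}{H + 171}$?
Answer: $\frac{38548189}{798} \approx 48306.0$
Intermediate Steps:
$E{\left(H \right)} = \frac{1}{171 + H}$
$48306 + E{\left(627 \right)} = 48306 + \frac{1}{171 + 627} = 48306 + \frac{1}{798} = \frac{38548189}{798}$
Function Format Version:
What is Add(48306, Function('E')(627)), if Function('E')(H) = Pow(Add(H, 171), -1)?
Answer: Rational(38548189, 798) ≈ 48306.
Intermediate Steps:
Function('E')(H) = Pow(Add(171, H), -1)
Add(48306, Function('E')(627)) = Add(48306, Pow(Add(171, 627), -1)) = Add(48306, Pow(798, -1)) = Add(48306, Rational(1, 798)) = Rational(38548189, 798)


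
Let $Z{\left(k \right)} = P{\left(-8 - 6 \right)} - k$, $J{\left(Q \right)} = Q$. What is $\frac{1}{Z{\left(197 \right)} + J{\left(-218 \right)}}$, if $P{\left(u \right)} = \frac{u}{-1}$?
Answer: $- \frac{1}{401} \approx -0.0024938$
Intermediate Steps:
$P{\left(u \right)} = - u$ ($P{\left(u \right)} = u \left(-1\right) = - u$)
$Z{\left(k \right)} = 14 - k$ ($Z{\left(k \right)} = - (-8 - 6) - k = \left(-1\right) \left(-14\right) - k = 14 - k$)
$\frac{1}{Z{\left(197 \right)} + J{\left(-218 \right)}} = \frac{1}{\left(14 - 197\right) - 218} = \frac{1}{-183 - 218} = \frac{1}{-401} = - \frac{1}{401}$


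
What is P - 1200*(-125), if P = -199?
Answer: 149801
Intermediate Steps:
P - 1200*(-125) = -199 - 1200*(-125) = -199 + 150000 = 149801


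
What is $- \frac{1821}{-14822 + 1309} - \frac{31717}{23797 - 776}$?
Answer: $- \frac{386670580}{311082773} \approx -1.243$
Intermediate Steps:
$- \frac{1821}{-14822 + 1309} - \frac{31717}{23797 - 776} = - \frac{1821}{-13513} - \frac{31717}{23797 - 776} = \left(-1821\right) \left(- \frac{1}{13513}\right) - \frac{31717}{23021} = \frac{1821}{13513} - \frac{31717}{23021} = - \frac{386670580}{311082773}$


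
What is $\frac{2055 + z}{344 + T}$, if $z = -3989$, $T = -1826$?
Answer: $\frac{967}{741} \approx 1.305$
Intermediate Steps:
$\frac{2055 + z}{344 + T} = \frac{2055 - 3989}{344 - 1826} = - \frac{1934}{-1482} = \left(-1934\right) \left(- \frac{1}{1482}\right) = \frac{967}{741}$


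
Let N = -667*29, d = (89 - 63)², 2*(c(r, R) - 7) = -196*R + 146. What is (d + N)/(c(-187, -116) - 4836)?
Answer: -18667/6612 ≈ -2.8232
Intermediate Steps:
c(r, R) = 80 - 98*R (c(r, R) = 7 + (-196*R + 146)/2 = 7 + (146 - 196*R)/2 = 7 + (73 - 98*R) = 80 - 98*R)
d = 676 (d = 26² = 676)
N = -19343
(d + N)/(c(-187, -116) - 4836) = (676 - 19343)/((80 - 98*(-116)) - 4836) = -18667/((80 + 11368) - 4836) = -18667/(11448 - 4836) = -18667/6612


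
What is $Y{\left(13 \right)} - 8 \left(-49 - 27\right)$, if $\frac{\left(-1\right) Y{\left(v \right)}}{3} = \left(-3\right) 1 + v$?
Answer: $578$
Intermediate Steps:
$Y{\left(v \right)} = 9 - 3 v$ ($Y{\left(v \right)} = - 3 \left(\left(-3\right) 1 + v\right) = - 3 \left(-3 + v\right) = 9 - 3 v$)
$Y{\left(13 \right)} - 8 \left(-49 - 27\right) = \left(9 - 39\right) - 8 \left(-49 - 27\right) = -30 - -608 = -30 + 608 = 578$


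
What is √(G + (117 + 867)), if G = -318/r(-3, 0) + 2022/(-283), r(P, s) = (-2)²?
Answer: √287473098/566 ≈ 29.956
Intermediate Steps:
r(P, s) = 4
G = -49041/566 (G = -318/4 + 2022/(-283) = -318*¼ + 2022*(-1/283) = -159/2 - 2022/283 = -49041/566 ≈ -86.645)
√(G + (117 + 867)) = √(-49041/566 + (117 + 867)) = √(-49041/566 + 984) = √(507903/566) = √287473098/566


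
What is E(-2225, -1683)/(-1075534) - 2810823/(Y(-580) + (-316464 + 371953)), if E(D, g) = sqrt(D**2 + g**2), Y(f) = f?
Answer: -936941/18303 - sqrt(7783114)/1075534 ≈ -51.193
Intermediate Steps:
E(-2225, -1683)/(-1075534) - 2810823/(Y(-580) + (-316464 + 371953)) = sqrt((-2225)**2 + (-1683)**2)/(-1075534) - 2810823/(-580 + (-316464 + 371953)) = sqrt(4950625 + 2832489)*(-1/1075534) - 2810823/(-580 + 55489) = sqrt(7783114)*(-1/1075534) - 2810823/54909 = -sqrt(7783114)/1075534 - 2810823*1/54909 = -sqrt(7783114)/1075534 - 936941/18303 = -936941/18303 - sqrt(7783114)/1075534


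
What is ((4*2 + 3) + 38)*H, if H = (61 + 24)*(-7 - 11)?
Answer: -74970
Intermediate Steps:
H = -1530 (H = 85*(-18) = -1530)
((4*2 + 3) + 38)*H = ((4*2 + 3) + 38)*(-1530) = ((8 + 3) + 38)*(-1530) = (11 + 38)*(-1530) = 49*(-1530) = -74970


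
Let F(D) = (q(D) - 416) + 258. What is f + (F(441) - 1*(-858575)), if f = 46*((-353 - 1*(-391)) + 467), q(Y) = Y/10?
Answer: 8816911/10 ≈ 8.8169e+5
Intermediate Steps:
q(Y) = Y/10 (q(Y) = Y*(1/10) = Y/10)
f = 23230 (f = 46*((-353 + 391) + 467) = 46*(38 + 467) = 46*505 = 23230)
F(D) = -158 + D/10 (F(D) = (D/10 - 416) + 258 = (-416 + D/10) + 258 = -158 + D/10)
f + (F(441) - 1*(-858575)) = 23230 + ((-158 + (1/10)*441) - 1*(-858575)) = 23230 + ((-158 + 441/10) + 858575) = 23230 + (-1139/10 + 858575) = 23230 + 8584611/10 = 8816911/10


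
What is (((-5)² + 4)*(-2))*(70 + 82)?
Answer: -8816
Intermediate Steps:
(((-5)² + 4)*(-2))*(70 + 82) = ((25 + 4)*(-2))*152 = (29*(-2))*152 = -58*152 = -8816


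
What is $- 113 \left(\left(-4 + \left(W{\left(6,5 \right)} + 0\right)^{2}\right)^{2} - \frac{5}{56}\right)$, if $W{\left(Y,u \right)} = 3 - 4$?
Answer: $- \frac{56387}{56} \approx -1006.9$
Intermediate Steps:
$W{\left(Y,u \right)} = -1$ ($W{\left(Y,u \right)} = 3 - 4 = -1$)
$- 113 \left(\left(-4 + \left(W{\left(6,5 \right)} + 0\right)^{2}\right)^{2} - \frac{5}{56}\right) = - 113 \left(\left(-4 + \left(-1 + 0\right)^{2}\right)^{2} - \frac{5}{56}\right) = - 113 \left(\left(-4 + \left(-1\right)^{2}\right)^{2} - \frac{5}{56}\right) = - 113 \left(\left(-4 + 1\right)^{2} - \frac{5}{56}\right) = - 113 \left(\left(-3\right)^{2} - \frac{5}{56}\right) = - 113 \left(9 - \frac{5}{56}\right) = \left(-113\right) \frac{499}{56} = - \frac{56387}{56}$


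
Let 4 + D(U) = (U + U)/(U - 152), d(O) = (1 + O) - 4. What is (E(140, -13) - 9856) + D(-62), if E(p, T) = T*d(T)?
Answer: -1032702/107 ≈ -9651.4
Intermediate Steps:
d(O) = -3 + O
D(U) = -4 + 2*U/(-152 + U) (D(U) = -4 + (U + U)/(U - 152) = -4 + (2*U)/(-152 + U) = -4 + 2*U/(-152 + U))
E(p, T) = T*(-3 + T)
(E(140, -13) - 9856) + D(-62) = (-13*(-3 - 13) - 9856) + 2*(304 - 1*(-62))/(-152 - 62) = (-13*(-16) - 9856) + 2*(304 + 62)/(-214) = (208 - 9856) + 2*(-1/214)*366 = -9648 - 366/107 = -1032702/107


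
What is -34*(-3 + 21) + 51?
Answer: -561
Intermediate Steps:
-34*(-3 + 21) + 51 = -34*18 + 51 = -612 + 51 = -561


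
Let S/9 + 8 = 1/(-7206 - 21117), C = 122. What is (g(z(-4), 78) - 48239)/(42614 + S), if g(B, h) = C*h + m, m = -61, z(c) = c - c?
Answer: -122053248/133879673 ≈ -0.91166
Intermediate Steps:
z(c) = 0
S = -226585/3147 (S = -72 + 9/(-7206 - 21117) = -72 + 9/(-28323) = -72 + 9*(-1/28323) = -72 - 1/3147 = -226585/3147 ≈ -72.000)
g(B, h) = -61 + 122*h (g(B, h) = 122*h - 61 = -61 + 122*h)
(g(z(-4), 78) - 48239)/(42614 + S) = ((-61 + 122*78) - 48239)/(42614 - 226585/3147) = ((-61 + 9516) - 48239)/(133879673/3147) = (9455 - 48239)*(3147/133879673) = -38784*3147/133879673 = -122053248/133879673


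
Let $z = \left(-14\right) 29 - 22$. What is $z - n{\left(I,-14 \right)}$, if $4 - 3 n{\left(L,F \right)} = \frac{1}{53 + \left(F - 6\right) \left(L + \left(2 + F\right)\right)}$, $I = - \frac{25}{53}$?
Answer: $- \frac{20645299}{48087} \approx -429.33$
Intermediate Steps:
$I = - \frac{25}{53}$ ($I = \left(-25\right) \frac{1}{53} = - \frac{25}{53} \approx -0.4717$)
$z = -428$ ($z = -406 - 22 = -428$)
$n{\left(L,F \right)} = \frac{4}{3} - \frac{1}{3 \left(53 + \left(-6 + F\right) \left(2 + F + L\right)\right)}$ ($n{\left(L,F \right)} = \frac{4}{3} - \frac{1}{3 \left(53 + \left(F - 6\right) \left(L + \left(2 + F\right)\right)\right)} = \frac{4}{3} - \frac{1}{3 \left(53 + \left(-6 + F\right) \left(2 + F + L\right)\right)}$)
$z - n{\left(I,-14 \right)} = -428 - \frac{163 - - \frac{600}{53} - -224 + 4 \left(-14\right)^{2} + 4 \left(-14\right) \left(- \frac{25}{53}\right)}{3 \left(41 + \left(-14\right)^{2} - - \frac{150}{53} - -56 - - \frac{350}{53}\right)} = -428 - \frac{163 + \frac{600}{53} + 224 + 4 \cdot 196 + \frac{1400}{53}}{3 \left(41 + 196 + \frac{150}{53} + 56 + \frac{350}{53}\right)} = -428 - \frac{163 + \frac{600}{53} + 224 + 784 + \frac{1400}{53}}{3 \cdot \frac{16029}{53}} = -428 - \frac{1}{3} \cdot \frac{53}{16029} \cdot \frac{64063}{53} = -428 - \frac{64063}{48087} = - \frac{20645299}{48087}$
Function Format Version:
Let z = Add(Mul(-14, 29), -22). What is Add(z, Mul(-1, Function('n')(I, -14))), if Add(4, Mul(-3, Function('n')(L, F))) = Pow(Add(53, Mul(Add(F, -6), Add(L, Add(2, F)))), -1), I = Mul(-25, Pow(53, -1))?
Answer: Rational(-20645299, 48087) ≈ -429.33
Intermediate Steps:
I = Rational(-25, 53) (I = Mul(-25, Rational(1, 53)) = Rational(-25, 53) ≈ -0.47170)
z = -428 (z = Add(-406, -22) = -428)
Function('n')(L, F) = Add(Rational(4, 3), Mul(Rational(-1, 3), Pow(Add(53, Mul(Add(-6, F), Add(2, F, L))), -1))) (Function('n')(L, F) = Add(Rational(4, 3), Mul(Rational(-1, 3), Pow(Add(53, Mul(Add(F, -6), Add(L, Add(2, F)))), -1))) = Add(Rational(4, 3), Mul(Rational(-1, 3), Pow(Add(53, Mul(Add(-6, F), Add(2, F, L))), -1))))
Add(z, Mul(-1, Function('n')(I, -14))) = Add(-428, Mul(-1, Mul(Rational(1, 3), Pow(Add(41, Pow(-14, 2), Mul(-6, Rational(-25, 53)), Mul(-4, -14), Mul(-14, Rational(-25, 53))), -1), Add(163, Mul(-24, Rational(-25, 53)), Mul(-16, -14), Mul(4, Pow(-14, 2)), Mul(4, -14, Rational(-25, 53)))))) = Add(-428, Mul(-1, Mul(Rational(1, 3), Pow(Add(41, 196, Rational(150, 53), 56, Rational(350, 53)), -1), Add(163, Rational(600, 53), 224, Mul(4, 196), Rational(1400, 53))))) = Add(-428, Mul(-1, Mul(Rational(1, 3), Pow(Rational(16029, 53), -1), Add(163, Rational(600, 53), 224, 784, Rational(1400, 53))))) = Add(-428, Mul(-1, Mul(Rational(1, 3), Rational(53, 16029), Rational(64063, 53)))) = Add(-428, Mul(-1, Rational(64063, 48087))) = Add(-428, Rational(-64063, 48087)) = Rational(-20645299, 48087)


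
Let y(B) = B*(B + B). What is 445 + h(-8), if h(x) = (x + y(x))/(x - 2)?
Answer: 433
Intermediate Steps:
y(B) = 2*B**2 (y(B) = B*(2*B) = 2*B**2)
h(x) = (x + 2*x**2)/(-2 + x) (h(x) = (x + 2*x**2)/(x - 2) = (x + 2*x**2)/(-2 + x))
445 + h(-8) = 445 - 8*(1 + 2*(-8))/(-2 - 8) = 445 - 8*(1 - 16)/(-10) = 445 - 8*(-1/10)*(-15) = 445 - 12 = 433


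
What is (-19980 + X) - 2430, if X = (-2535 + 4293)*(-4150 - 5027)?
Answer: -16155576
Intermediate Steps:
X = -16133166 (X = 1758*(-9177) = -16133166)
(-19980 + X) - 2430 = (-19980 - 16133166) - 2430 = -16153146 - 2430 = -16155576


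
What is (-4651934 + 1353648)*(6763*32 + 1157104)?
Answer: -4530261786720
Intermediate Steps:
(-4651934 + 1353648)*(6763*32 + 1157104) = -3298286*(216416 + 1157104) = -3298286*1373520 = -4530261786720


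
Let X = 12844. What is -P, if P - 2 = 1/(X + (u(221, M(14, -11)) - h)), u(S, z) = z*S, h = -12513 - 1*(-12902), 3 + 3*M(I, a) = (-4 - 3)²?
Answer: -95065/47531 ≈ -2.0001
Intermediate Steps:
M(I, a) = 46/3 (M(I, a) = -1 + (-4 - 3)²/3 = -1 + (⅓)*(-7)² = -1 + (⅓)*49 = -1 + 49/3 = 46/3)
h = 389 (h = -12513 + 12902 = 389)
u(S, z) = S*z
P = 95065/47531 (P = 2 + 1/(12844 + (221*(46/3) - 1*389)) = 2 + 1/(12844 + (10166/3 - 389)) = 2 + 1/(12844 + 8999/3) = 2 + 1/(47531/3) = 2 + 3/47531 = 95065/47531 ≈ 2.0001)
-P = -1*95065/47531 = -95065/47531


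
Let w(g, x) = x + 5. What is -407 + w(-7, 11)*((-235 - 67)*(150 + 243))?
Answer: -1899383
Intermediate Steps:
w(g, x) = 5 + x
-407 + w(-7, 11)*((-235 - 67)*(150 + 243)) = -407 + (5 + 11)*((-235 - 67)*(150 + 243)) = -407 + 16*(-302*393) = -407 + 16*(-118686) = -407 - 1898976 = -1899383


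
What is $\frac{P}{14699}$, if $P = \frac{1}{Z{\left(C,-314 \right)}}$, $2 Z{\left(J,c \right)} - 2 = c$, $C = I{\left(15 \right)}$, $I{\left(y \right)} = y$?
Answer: $- \frac{1}{2293044} \approx -4.361 \cdot 10^{-7}$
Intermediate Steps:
$C = 15$
$Z{\left(J,c \right)} = 1 + \frac{c}{2}$
$P = - \frac{1}{156}$ ($P = \frac{1}{1 + \frac{1}{2} \left(-314\right)} = \frac{1}{1 - 157} = \frac{1}{-156} = - \frac{1}{156} \approx -0.0064103$)
$\frac{P}{14699} = - \frac{1}{156 \cdot 14699} = \left(- \frac{1}{156}\right) \frac{1}{14699} = - \frac{1}{2293044}$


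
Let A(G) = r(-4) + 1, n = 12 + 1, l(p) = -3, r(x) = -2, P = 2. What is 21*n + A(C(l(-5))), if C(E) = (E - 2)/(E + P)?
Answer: 272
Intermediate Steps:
n = 13
C(E) = (-2 + E)/(2 + E) (C(E) = (E - 2)/(E + 2) = (-2 + E)/(2 + E))
A(G) = -1 (A(G) = -2 + 1 = -1)
21*n + A(C(l(-5))) = 21*13 - 1 = 273 - 1 = 272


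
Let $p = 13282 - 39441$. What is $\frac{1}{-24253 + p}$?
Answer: $- \frac{1}{50412} \approx -1.9837 \cdot 10^{-5}$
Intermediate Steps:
$p = -26159$
$\frac{1}{-24253 + p} = \frac{1}{-24253 - 26159} = \frac{1}{-50412} = - \frac{1}{50412}$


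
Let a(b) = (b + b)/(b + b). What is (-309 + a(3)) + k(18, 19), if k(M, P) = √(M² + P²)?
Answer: -308 + √685 ≈ -281.83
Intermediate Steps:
a(b) = 1 (a(b) = (2*b)/((2*b)) = (2*b)*(1/(2*b)) = 1)
(-309 + a(3)) + k(18, 19) = (-309 + 1) + √(18² + 19²) = -308 + √(324 + 361) = -308 + √685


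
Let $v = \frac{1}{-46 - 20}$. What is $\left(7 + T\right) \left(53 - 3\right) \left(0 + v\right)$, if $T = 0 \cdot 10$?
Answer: $- \frac{175}{33} \approx -5.303$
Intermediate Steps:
$T = 0$
$v = - \frac{1}{66}$ ($v = \frac{1}{-66} = - \frac{1}{66} \approx -0.015152$)
$\left(7 + T\right) \left(53 - 3\right) \left(0 + v\right) = \left(7 + 0\right) \left(53 - 3\right) \left(0 - \frac{1}{66}\right) = 7 \cdot 50 \left(- \frac{1}{66}\right) = 7 \left(- \frac{25}{33}\right) = - \frac{175}{33}$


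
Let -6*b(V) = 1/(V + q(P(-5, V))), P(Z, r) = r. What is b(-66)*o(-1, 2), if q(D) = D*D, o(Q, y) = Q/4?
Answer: 1/102960 ≈ 9.7125e-6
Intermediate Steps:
o(Q, y) = Q/4 (o(Q, y) = Q*(1/4) = Q/4)
q(D) = D**2
b(V) = -1/(6*(V + V**2))
b(-66)*o(-1, 2) = (-1/6/(-66*(1 - 66)))*((1/4)*(-1)) = -1/6*(-1/66)/(-65)*(-1/4) = -1/6*(-1/66)*(-1/65)*(-1/4) = -1/25740*(-1/4) = 1/102960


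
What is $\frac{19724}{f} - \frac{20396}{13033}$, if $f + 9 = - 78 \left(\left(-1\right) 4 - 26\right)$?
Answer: $\frac{209519816}{30379923} \approx 6.8967$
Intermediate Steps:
$f = 2331$ ($f = -9 - 78 \left(\left(-1\right) 4 - 26\right) = -9 - 78 \left(-4 - 26\right) = -9 - -2340 = -9 + 2340 = 2331$)
$\frac{19724}{f} - \frac{20396}{13033} = \frac{19724}{2331} - \frac{20396}{13033} = \frac{209519816}{30379923}$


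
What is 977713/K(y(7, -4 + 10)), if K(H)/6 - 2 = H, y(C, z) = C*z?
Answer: 88883/24 ≈ 3703.5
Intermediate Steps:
K(H) = 12 + 6*H
977713/K(y(7, -4 + 10)) = 977713/(12 + 6*(7*(-4 + 10))) = 977713/(12 + 6*(7*6)) = 977713/(12 + 6*42) = 977713/(12 + 252) = 977713/264 = 977713*(1/264) = 88883/24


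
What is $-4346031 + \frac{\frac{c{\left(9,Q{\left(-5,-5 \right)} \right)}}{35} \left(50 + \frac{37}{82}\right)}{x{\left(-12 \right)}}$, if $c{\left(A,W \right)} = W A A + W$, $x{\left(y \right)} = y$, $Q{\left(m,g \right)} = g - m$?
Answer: $-4346031$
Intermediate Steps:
$c{\left(A,W \right)} = W + W A^{2}$ ($c{\left(A,W \right)} = A W A + W = W A^{2} + W = W + W A^{2}$)
$-4346031 + \frac{\frac{c{\left(9,Q{\left(-5,-5 \right)} \right)}}{35} \left(50 + \frac{37}{82}\right)}{x{\left(-12 \right)}} = -4346031 + \frac{\frac{\left(-5 - -5\right) \left(1 + 9^{2}\right)}{35} \left(50 + \frac{37}{82}\right)}{-12} = -4346031 + \left(-5 + 5\right) \left(1 + 81\right) \frac{1}{35} \left(50 + 37 \cdot \frac{1}{82}\right) \left(- \frac{1}{12}\right) = -4346031 + 0 \cdot 82 \cdot \frac{1}{35} \left(50 + \frac{37}{82}\right) \left(- \frac{1}{12}\right) = -4346031 + 0 \cdot \frac{1}{35} \cdot \frac{4137}{82} \left(- \frac{1}{12}\right) = -4346031 + 0 \cdot \frac{4137}{82} \left(- \frac{1}{12}\right) = -4346031 + 0 \left(- \frac{1}{12}\right) = -4346031 + 0 = -4346031$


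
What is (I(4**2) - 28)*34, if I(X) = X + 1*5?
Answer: -238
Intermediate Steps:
I(X) = 5 + X (I(X) = X + 5 = 5 + X)
(I(4**2) - 28)*34 = ((5 + 4**2) - 28)*34 = ((5 + 16) - 28)*34 = (21 - 28)*34 = -7*34 = -238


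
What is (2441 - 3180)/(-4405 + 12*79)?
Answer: 739/3457 ≈ 0.21377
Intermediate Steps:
(2441 - 3180)/(-4405 + 12*79) = -739/(-4405 + 948) = -739/(-3457) = -739*(-1/3457) = 739/3457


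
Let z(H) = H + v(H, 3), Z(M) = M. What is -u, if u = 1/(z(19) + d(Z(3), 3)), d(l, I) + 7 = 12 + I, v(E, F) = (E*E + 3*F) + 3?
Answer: -1/400 ≈ -0.0025000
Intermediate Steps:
v(E, F) = 3 + E² + 3*F (v(E, F) = (E² + 3*F) + 3 = 3 + E² + 3*F)
d(l, I) = 5 + I (d(l, I) = -7 + (12 + I) = 5 + I)
z(H) = 12 + H + H² (z(H) = H + (3 + H² + 3*3) = H + (3 + H² + 9) = H + (12 + H²) = 12 + H + H²)
u = 1/400 (u = 1/((12 + 19 + 19²) + (5 + 3)) = 1/((12 + 19 + 361) + 8) = 1/(392 + 8) = 1/400 ≈ 0.0025000)
-u = -1*1/400 = -1/400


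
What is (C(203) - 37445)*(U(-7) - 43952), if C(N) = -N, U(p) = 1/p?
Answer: 11582971920/7 ≈ 1.6547e+9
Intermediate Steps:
(C(203) - 37445)*(U(-7) - 43952) = (-1*203 - 37445)*(1/(-7) - 43952) = (-203 - 37445)*(-1/7 - 43952) = -37648*(-307665/7) = 11582971920/7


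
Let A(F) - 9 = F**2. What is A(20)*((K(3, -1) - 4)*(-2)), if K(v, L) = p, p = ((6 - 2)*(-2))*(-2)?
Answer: -9816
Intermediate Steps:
p = 16 (p = (4*(-2))*(-2) = -8*(-2) = 16)
K(v, L) = 16
A(F) = 9 + F**2
A(20)*((K(3, -1) - 4)*(-2)) = (9 + 20**2)*((16 - 4)*(-2)) = (9 + 400)*(12*(-2)) = 409*(-24) = -9816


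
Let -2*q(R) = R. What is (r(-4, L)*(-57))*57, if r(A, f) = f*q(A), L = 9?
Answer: -58482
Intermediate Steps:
q(R) = -R/2
r(A, f) = -A*f/2 (r(A, f) = f*(-A/2) = -A*f/2)
(r(-4, L)*(-57))*57 = (-½*(-4)*9*(-57))*57 = (18*(-57))*57 = -1026*57 = -58482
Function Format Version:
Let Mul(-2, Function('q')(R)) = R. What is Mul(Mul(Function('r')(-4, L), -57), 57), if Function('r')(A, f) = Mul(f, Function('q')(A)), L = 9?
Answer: -58482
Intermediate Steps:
Function('q')(R) = Mul(Rational(-1, 2), R)
Function('r')(A, f) = Mul(Rational(-1, 2), A, f) (Function('r')(A, f) = Mul(f, Mul(Rational(-1, 2), A)) = Mul(Rational(-1, 2), A, f))
Mul(Mul(Function('r')(-4, L), -57), 57) = Mul(Mul(Mul(Rational(-1, 2), -4, 9), -57), 57) = Mul(Mul(18, -57), 57) = Mul(-1026, 57) = -58482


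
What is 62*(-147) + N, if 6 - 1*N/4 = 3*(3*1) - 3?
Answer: -9114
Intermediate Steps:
N = 0 (N = 24 - 4*(3*(3*1) - 3) = 24 - 4*(3*3 - 3) = 24 - 4*(9 - 3) = 24 - 4*6 = 24 - 24 = 0)
62*(-147) + N = 62*(-147) + 0 = -9114 + 0 = -9114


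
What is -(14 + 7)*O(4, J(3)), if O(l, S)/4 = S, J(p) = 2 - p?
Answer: 84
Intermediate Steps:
O(l, S) = 4*S
-(14 + 7)*O(4, J(3)) = -(14 + 7)*4*(2 - 1*3) = -21*4*(2 - 3) = -21*4*(-1) = -21*(-4) = -1*(-84) = 84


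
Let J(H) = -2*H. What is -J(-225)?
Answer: -450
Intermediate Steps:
-J(-225) = -(-2)*(-225) = -1*450 = -450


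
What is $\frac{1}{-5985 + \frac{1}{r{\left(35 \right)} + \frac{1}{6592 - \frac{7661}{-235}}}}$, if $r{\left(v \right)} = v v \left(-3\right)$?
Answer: $- \frac{121727020}{728536247823} \approx -0.00016708$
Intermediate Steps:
$r{\left(v \right)} = - 3 v^{2}$ ($r{\left(v \right)} = v^{2} \left(-3\right) = - 3 v^{2}$)
$\frac{1}{-5985 + \frac{1}{r{\left(35 \right)} + \frac{1}{6592 - \frac{7661}{-235}}}} = \frac{1}{-5985 + \frac{1}{- 3 \cdot 35^{2} + \frac{1}{6592 - \frac{7661}{-235}}}} = \frac{1}{-5985 + \frac{1}{\left(-3\right) 1225 + \frac{1}{6592 - - \frac{163}{5}}}} = \frac{1}{-5985 + \frac{1}{-3675 + \frac{1}{6592 + \frac{163}{5}}}} = \frac{1}{-5985 + \frac{1}{-3675 + \frac{1}{\frac{33123}{5}}}} = \frac{1}{-5985 + \frac{1}{-3675 + \frac{5}{33123}}} = \frac{1}{-5985 + \frac{1}{- \frac{121727020}{33123}}} = \frac{1}{-5985 - \frac{33123}{121727020}} = \frac{1}{- \frac{728536247823}{121727020}} = - \frac{121727020}{728536247823}$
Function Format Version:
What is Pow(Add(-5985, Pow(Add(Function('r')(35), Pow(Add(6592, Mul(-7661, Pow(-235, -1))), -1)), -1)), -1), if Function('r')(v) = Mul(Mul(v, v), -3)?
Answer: Rational(-121727020, 728536247823) ≈ -0.00016708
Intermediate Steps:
Function('r')(v) = Mul(-3, Pow(v, 2)) (Function('r')(v) = Mul(Pow(v, 2), -3) = Mul(-3, Pow(v, 2)))
Pow(Add(-5985, Pow(Add(Function('r')(35), Pow(Add(6592, Mul(-7661, Pow(-235, -1))), -1)), -1)), -1) = Pow(Add(-5985, Pow(Add(Mul(-3, Pow(35, 2)), Pow(Add(6592, Mul(-7661, Pow(-235, -1))), -1)), -1)), -1) = Pow(Add(-5985, Pow(Add(Mul(-3, 1225), Pow(Add(6592, Mul(-7661, Rational(-1, 235))), -1)), -1)), -1) = Pow(Add(-5985, Pow(Add(-3675, Pow(Add(6592, Rational(163, 5)), -1)), -1)), -1) = Pow(Add(-5985, Pow(Add(-3675, Pow(Rational(33123, 5), -1)), -1)), -1) = Pow(Add(-5985, Pow(Add(-3675, Rational(5, 33123)), -1)), -1) = Pow(Add(-5985, Pow(Rational(-121727020, 33123), -1)), -1) = Pow(Add(-5985, Rational(-33123, 121727020)), -1) = Pow(Rational(-728536247823, 121727020), -1) = Rational(-121727020, 728536247823)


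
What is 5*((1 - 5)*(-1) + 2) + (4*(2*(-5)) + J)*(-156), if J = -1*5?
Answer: 7050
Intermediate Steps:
J = -5
5*((1 - 5)*(-1) + 2) + (4*(2*(-5)) + J)*(-156) = 5*((1 - 5)*(-1) + 2) + (4*(2*(-5)) - 5)*(-156) = 5*(-4*(-1) + 2) + (4*(-10) - 5)*(-156) = 5*(4 + 2) + (-40 - 5)*(-156) = 5*6 - 45*(-156) = 30 + 7020 = 7050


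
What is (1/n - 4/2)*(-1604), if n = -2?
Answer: 4010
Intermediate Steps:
(1/n - 4/2)*(-1604) = (1/(-2) - 4/2)*(-1604) = (1*(-½) - 4*½)*(-1604) = (-½ - 2)*(-1604) = -5/2*(-1604) = 4010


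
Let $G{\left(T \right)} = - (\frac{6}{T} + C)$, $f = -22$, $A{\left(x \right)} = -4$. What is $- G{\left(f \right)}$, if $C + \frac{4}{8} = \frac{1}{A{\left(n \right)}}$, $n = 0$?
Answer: $- \frac{45}{44} \approx -1.0227$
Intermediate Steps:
$C = - \frac{3}{4}$ ($C = - \frac{1}{2} + \frac{1}{-4} = - \frac{1}{2} - \frac{1}{4} = - \frac{3}{4} \approx -0.75$)
$G{\left(T \right)} = \frac{3}{4} - \frac{6}{T}$ ($G{\left(T \right)} = - (\frac{6}{T} - \frac{3}{4}) = - (- \frac{3}{4} + \frac{6}{T}) = \frac{3}{4} - \frac{6}{T}$)
$- G{\left(f \right)} = - (\frac{3}{4} - \frac{6}{-22}) = - (\frac{3}{4} - - \frac{3}{11}) = - (\frac{3}{4} + \frac{3}{11}) = \left(-1\right) \frac{45}{44} = - \frac{45}{44}$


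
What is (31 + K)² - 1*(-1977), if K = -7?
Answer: 2553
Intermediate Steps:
(31 + K)² - 1*(-1977) = (31 - 7)² - 1*(-1977) = 24² + 1977 = 576 + 1977 = 2553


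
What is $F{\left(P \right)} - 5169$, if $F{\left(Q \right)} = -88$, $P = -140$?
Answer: $-5257$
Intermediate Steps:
$F{\left(P \right)} - 5169 = -88 - 5169 = -5257$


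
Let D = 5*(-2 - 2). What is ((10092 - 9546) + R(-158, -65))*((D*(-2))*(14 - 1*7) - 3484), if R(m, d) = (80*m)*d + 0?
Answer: -2634155784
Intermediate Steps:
R(m, d) = 80*d*m (R(m, d) = 80*d*m + 0 = 80*d*m)
D = -20 (D = 5*(-4) = -20)
((10092 - 9546) + R(-158, -65))*((D*(-2))*(14 - 1*7) - 3484) = ((10092 - 9546) + 80*(-65)*(-158))*((-20*(-2))*(14 - 1*7) - 3484) = (546 + 821600)*(40*(14 - 7) - 3484) = 822146*(40*7 - 3484) = 822146*(280 - 3484) = 822146*(-3204) = -2634155784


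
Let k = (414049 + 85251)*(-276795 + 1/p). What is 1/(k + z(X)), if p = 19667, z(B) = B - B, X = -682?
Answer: -19667/2718053022915200 ≈ -7.2357e-12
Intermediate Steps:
z(B) = 0
k = -2718053022915200/19667 (k = (414049 + 85251)*(-276795 + 1/19667) = 499300*(-276795 + 1/19667) = 499300*(-5443727264/19667) = -2718053022915200/19667 ≈ -1.3820e+11)
1/(k + z(X)) = 1/(-2718053022915200/19667 + 0) = 1/(-2718053022915200/19667) = -19667/2718053022915200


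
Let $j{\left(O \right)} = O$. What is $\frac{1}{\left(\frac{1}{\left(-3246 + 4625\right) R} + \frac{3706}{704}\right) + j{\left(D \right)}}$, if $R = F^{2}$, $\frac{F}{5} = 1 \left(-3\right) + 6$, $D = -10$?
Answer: $- \frac{109216800}{517228073} \approx -0.21116$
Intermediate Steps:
$F = 15$ ($F = 5 \left(1 \left(-3\right) + 6\right) = 5 \left(-3 + 6\right) = 5 \cdot 3 = 15$)
$R = 225$ ($R = 15^{2} = 225$)
$\frac{1}{\left(\frac{1}{\left(-3246 + 4625\right) R} + \frac{3706}{704}\right) + j{\left(D \right)}} = \frac{1}{\left(\frac{1}{\left(-3246 + 4625\right) 225} + \frac{3706}{704}\right) - 10} = \frac{1}{\left(\frac{1}{1379} \cdot \frac{1}{225} + 3706 \cdot \frac{1}{704}\right) - 10} = \frac{1}{\left(\frac{1}{1379} \cdot \frac{1}{225} + \frac{1853}{352}\right) - 10} = \frac{1}{\left(\frac{1}{310275} + \frac{1853}{352}\right) - 10} = \frac{1}{\frac{574939927}{109216800} - 10} = \frac{1}{- \frac{517228073}{109216800}} = - \frac{109216800}{517228073}$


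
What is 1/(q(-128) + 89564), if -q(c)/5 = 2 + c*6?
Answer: 1/93394 ≈ 1.0707e-5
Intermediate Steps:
q(c) = -10 - 30*c (q(c) = -5*(2 + c*6) = -5*(2 + 6*c) = -10 - 30*c)
1/(q(-128) + 89564) = 1/((-10 - 30*(-128)) + 89564) = 1/((-10 + 3840) + 89564) = 1/(3830 + 89564) = 1/93394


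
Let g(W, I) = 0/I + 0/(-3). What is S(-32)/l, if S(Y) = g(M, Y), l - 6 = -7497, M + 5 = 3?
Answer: 0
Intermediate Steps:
M = -2 (M = -5 + 3 = -2)
l = -7491 (l = 6 - 7497 = -7491)
g(W, I) = 0 (g(W, I) = 0 + 0*(-⅓) = 0 + 0 = 0)
S(Y) = 0
S(-32)/l = 0/(-7491) = 0*(-1/7491) = 0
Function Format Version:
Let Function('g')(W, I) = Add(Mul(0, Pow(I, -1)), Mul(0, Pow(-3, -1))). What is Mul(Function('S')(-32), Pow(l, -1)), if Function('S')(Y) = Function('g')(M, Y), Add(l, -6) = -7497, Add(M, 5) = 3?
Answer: 0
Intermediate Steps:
M = -2 (M = Add(-5, 3) = -2)
l = -7491 (l = Add(6, -7497) = -7491)
Function('g')(W, I) = 0 (Function('g')(W, I) = Add(0, Mul(0, Rational(-1, 3))) = Add(0, 0) = 0)
Function('S')(Y) = 0
Mul(Function('S')(-32), Pow(l, -1)) = Mul(0, Pow(-7491, -1)) = Mul(0, Rational(-1, 7491)) = 0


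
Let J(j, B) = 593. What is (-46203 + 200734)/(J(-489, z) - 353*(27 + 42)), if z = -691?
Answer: -11887/1828 ≈ -6.5027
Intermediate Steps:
(-46203 + 200734)/(J(-489, z) - 353*(27 + 42)) = (-46203 + 200734)/(593 - 353*(27 + 42)) = 154531/(593 - 353*69) = 154531/(593 - 24357) = 154531/(-23764) = 154531*(-1/23764) = -11887/1828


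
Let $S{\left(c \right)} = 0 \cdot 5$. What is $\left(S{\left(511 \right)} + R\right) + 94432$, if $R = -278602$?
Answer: $-184170$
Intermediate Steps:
$S{\left(c \right)} = 0$
$\left(S{\left(511 \right)} + R\right) + 94432 = \left(0 - 278602\right) + 94432 = -278602 + 94432 = -184170$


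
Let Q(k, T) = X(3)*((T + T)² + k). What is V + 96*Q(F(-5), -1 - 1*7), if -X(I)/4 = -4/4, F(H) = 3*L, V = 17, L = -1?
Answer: 97169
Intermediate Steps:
F(H) = -3 (F(H) = 3*(-1) = -3)
X(I) = 4 (X(I) = -(-16)/4 = -4*(-1) = 4)
Q(k, T) = 4*k + 16*T² (Q(k, T) = 4*((T + T)² + k) = 4*((2*T)² + k) = 4*(4*T² + k) = 4*(k + 4*T²) = 4*k + 16*T²)
V + 96*Q(F(-5), -1 - 1*7) = 17 + 96*(4*(-3) + 16*(-1 - 1*7)²) = 17 + 96*(-12 + 16*(-1 - 7)²) = 17 + 96*(-12 + 16*(-8)²) = 17 + 96*(-12 + 16*64) = 17 + 96*(-12 + 1024) = 17 + 96*1012 = 17 + 97152 = 97169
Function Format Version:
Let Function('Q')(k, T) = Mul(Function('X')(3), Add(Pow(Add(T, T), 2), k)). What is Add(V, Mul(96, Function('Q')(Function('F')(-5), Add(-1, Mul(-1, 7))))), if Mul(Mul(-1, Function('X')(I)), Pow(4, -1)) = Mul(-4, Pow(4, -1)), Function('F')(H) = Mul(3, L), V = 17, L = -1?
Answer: 97169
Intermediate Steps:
Function('F')(H) = -3 (Function('F')(H) = Mul(3, -1) = -3)
Function('X')(I) = 4 (Function('X')(I) = Mul(-4, Mul(-4, Pow(4, -1))) = Mul(-4, Mul(-4, Rational(1, 4))) = Mul(-4, -1) = 4)
Function('Q')(k, T) = Add(Mul(4, k), Mul(16, Pow(T, 2))) (Function('Q')(k, T) = Mul(4, Add(Pow(Add(T, T), 2), k)) = Mul(4, Add(Pow(Mul(2, T), 2), k)) = Mul(4, Add(Mul(4, Pow(T, 2)), k)) = Mul(4, Add(k, Mul(4, Pow(T, 2)))) = Add(Mul(4, k), Mul(16, Pow(T, 2))))
Add(V, Mul(96, Function('Q')(Function('F')(-5), Add(-1, Mul(-1, 7))))) = Add(17, Mul(96, Add(Mul(4, -3), Mul(16, Pow(Add(-1, Mul(-1, 7)), 2))))) = Add(17, Mul(96, Add(-12, Mul(16, Pow(Add(-1, -7), 2))))) = Add(17, Mul(96, Add(-12, Mul(16, Pow(-8, 2))))) = Add(17, Mul(96, Add(-12, Mul(16, 64)))) = Add(17, Mul(96, Add(-12, 1024))) = Add(17, Mul(96, 1012)) = Add(17, 97152) = 97169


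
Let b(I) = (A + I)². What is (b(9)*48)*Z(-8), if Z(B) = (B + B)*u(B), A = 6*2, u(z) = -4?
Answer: 1354752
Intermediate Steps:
A = 12
b(I) = (12 + I)²
Z(B) = -8*B (Z(B) = (B + B)*(-4) = (2*B)*(-4) = -8*B)
(b(9)*48)*Z(-8) = ((12 + 9)²*48)*(-8*(-8)) = (21²*48)*64 = (441*48)*64 = 21168*64 = 1354752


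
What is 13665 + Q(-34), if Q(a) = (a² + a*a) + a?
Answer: 15943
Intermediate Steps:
Q(a) = a + 2*a² (Q(a) = (a² + a²) + a = 2*a² + a = a + 2*a²)
13665 + Q(-34) = 13665 - 34*(1 + 2*(-34)) = 13665 - 34*(1 - 68) = 13665 - 34*(-67) = 13665 + 2278 = 15943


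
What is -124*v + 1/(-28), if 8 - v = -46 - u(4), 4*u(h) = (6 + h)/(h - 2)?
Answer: -191829/28 ≈ -6851.0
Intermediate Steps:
u(h) = (6 + h)/(4*(-2 + h)) (u(h) = ((6 + h)/(h - 2))/4 = ((6 + h)/(-2 + h))/4 = (6 + h)/(4*(-2 + h)))
v = 221/4 (v = 8 - (-46 - (6 + 4)/(4*(-2 + 4))) = 8 - (-46 - 10/(4*2)) = 8 - (-46 - 1*5/4) = 8 - (-46 - 5/4) = 8 - 1*(-189/4) = 8 + 189/4 = 221/4 ≈ 55.250)
-124*v + 1/(-28) = -124*221/4 + 1/(-28) = -6851 - 1/28 = -191829/28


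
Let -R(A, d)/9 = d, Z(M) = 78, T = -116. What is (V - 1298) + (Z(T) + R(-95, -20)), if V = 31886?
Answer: 30846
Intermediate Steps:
R(A, d) = -9*d
(V - 1298) + (Z(T) + R(-95, -20)) = (31886 - 1298) + (78 - 9*(-20)) = 30588 + (78 + 180) = 30588 + 258 = 30846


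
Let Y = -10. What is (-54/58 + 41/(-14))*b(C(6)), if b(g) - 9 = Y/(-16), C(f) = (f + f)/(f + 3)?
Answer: -17237/464 ≈ -37.149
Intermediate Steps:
C(f) = 2*f/(3 + f) (C(f) = (2*f)/(3 + f) = 2*f/(3 + f))
b(g) = 77/8 (b(g) = 9 - 10/(-16) = 9 - 10*(-1/16) = 9 + 5/8 = 77/8)
(-54/58 + 41/(-14))*b(C(6)) = (-54/58 + 41/(-14))*(77/8) = (-54*1/58 + 41*(-1/14))*(77/8) = (-27/29 - 41/14)*(77/8) = -1567/406*77/8 = -17237/464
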